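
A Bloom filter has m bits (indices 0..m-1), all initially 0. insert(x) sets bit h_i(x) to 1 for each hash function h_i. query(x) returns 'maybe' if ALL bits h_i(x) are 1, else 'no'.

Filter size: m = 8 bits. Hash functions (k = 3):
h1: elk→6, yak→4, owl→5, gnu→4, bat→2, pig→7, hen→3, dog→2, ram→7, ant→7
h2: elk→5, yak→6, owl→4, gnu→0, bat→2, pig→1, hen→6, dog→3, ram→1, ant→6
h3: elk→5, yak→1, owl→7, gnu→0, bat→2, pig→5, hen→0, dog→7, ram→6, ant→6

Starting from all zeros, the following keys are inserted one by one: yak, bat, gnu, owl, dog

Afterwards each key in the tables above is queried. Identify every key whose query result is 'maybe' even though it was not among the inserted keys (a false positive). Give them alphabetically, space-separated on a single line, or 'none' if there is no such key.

Start: bits=00000000
After insert 'yak': sets bits 1 4 6 -> bits=01001010
After insert 'bat': sets bits 2 -> bits=01101010
After insert 'gnu': sets bits 0 4 -> bits=11101010
After insert 'owl': sets bits 4 5 7 -> bits=11101111
After insert 'dog': sets bits 2 3 7 -> bits=11111111
Not inserted: ant elk hen pig ram — query each against bits=11111111:
query ant: checks bit6=1, bit7=1 (all 1) -> maybe => FALSE POSITIVE
query elk: checks bit5=1, bit6=1 (all 1) -> maybe => FALSE POSITIVE
query hen: checks bit0=1, bit3=1, bit6=1 (all 1) -> maybe => FALSE POSITIVE
query pig: checks bit1=1, bit5=1, bit7=1 (all 1) -> maybe => FALSE POSITIVE
query ram: checks bit1=1, bit6=1, bit7=1 (all 1) -> maybe => FALSE POSITIVE
False positives (alphabetical): ant elk hen pig ram

Answer: ant elk hen pig ram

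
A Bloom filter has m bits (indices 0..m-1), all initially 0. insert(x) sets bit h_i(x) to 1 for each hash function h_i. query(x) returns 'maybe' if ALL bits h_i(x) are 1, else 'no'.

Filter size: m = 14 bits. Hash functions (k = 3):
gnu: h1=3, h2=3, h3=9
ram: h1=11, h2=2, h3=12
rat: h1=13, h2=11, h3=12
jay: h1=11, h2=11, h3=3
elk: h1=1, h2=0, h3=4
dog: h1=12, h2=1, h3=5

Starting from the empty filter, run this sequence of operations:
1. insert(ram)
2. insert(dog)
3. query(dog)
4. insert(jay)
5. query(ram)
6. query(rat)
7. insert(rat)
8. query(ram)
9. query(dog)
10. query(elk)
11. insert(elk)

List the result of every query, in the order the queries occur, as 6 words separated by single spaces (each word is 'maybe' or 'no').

Answer: maybe maybe no maybe maybe no

Derivation:
Start: bits=00000000000000
Op 1: insert ram -> sets bits 2 11 12 -> bits=00100000000110
Op 2: insert dog -> sets bits 1 5 12 -> bits=01100100000110
Op 3: query dog -> checks bit1=1, bit5=1, bit12=1 (all 1) -> maybe
Op 4: insert jay -> sets bits 3 11 -> bits=01110100000110
Op 5: query ram -> checks bit2=1, bit11=1, bit12=1 (all 1) -> maybe
Op 6: query rat -> checks bit11=1, bit12=1, bit13=0 (has a 0) -> no
Op 7: insert rat -> sets bits 11 12 13 -> bits=01110100000111
Op 8: query ram -> checks bit2=1, bit11=1, bit12=1 (all 1) -> maybe
Op 9: query dog -> checks bit1=1, bit5=1, bit12=1 (all 1) -> maybe
Op 10: query elk -> checks bit0=0, bit1=1, bit4=0 (has a 0) -> no
Op 11: insert elk -> sets bits 0 1 4 -> bits=11111100000111
Query results in order: maybe maybe no maybe maybe no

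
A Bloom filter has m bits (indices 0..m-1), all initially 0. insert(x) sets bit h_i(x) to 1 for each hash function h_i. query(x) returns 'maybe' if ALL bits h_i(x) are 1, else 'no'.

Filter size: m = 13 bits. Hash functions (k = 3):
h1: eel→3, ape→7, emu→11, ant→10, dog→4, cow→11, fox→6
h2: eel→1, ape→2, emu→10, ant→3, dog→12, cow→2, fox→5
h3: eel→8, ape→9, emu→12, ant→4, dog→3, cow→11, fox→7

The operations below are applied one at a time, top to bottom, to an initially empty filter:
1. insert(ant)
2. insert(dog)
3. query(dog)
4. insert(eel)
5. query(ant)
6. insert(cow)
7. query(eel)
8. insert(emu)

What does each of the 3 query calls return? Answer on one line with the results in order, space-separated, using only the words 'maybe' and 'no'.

Answer: maybe maybe maybe

Derivation:
Start: bits=0000000000000
Op 1: insert ant -> sets bits 3 4 10 -> bits=0001100000100
Op 2: insert dog -> sets bits 3 4 12 -> bits=0001100000101
Op 3: query dog -> checks bit3=1, bit4=1, bit12=1 (all 1) -> maybe
Op 4: insert eel -> sets bits 1 3 8 -> bits=0101100010101
Op 5: query ant -> checks bit3=1, bit4=1, bit10=1 (all 1) -> maybe
Op 6: insert cow -> sets bits 2 11 -> bits=0111100010111
Op 7: query eel -> checks bit1=1, bit3=1, bit8=1 (all 1) -> maybe
Op 8: insert emu -> sets bits 10 11 12 -> bits=0111100010111
Query results in order: maybe maybe maybe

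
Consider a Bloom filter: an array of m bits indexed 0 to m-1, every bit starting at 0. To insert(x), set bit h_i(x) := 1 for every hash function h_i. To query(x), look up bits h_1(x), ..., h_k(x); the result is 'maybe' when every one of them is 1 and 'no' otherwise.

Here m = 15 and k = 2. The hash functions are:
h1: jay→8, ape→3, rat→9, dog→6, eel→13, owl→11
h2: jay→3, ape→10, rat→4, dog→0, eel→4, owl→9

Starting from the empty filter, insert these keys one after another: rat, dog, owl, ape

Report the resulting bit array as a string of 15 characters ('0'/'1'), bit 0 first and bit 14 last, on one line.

Start: bits=000000000000000
After insert 'rat': sets bits 4 9 -> bits=000010000100000
After insert 'dog': sets bits 0 6 -> bits=100010100100000
After insert 'owl': sets bits 9 11 -> bits=100010100101000
After insert 'ape': sets bits 3 10 -> bits=100110100111000

Answer: 100110100111000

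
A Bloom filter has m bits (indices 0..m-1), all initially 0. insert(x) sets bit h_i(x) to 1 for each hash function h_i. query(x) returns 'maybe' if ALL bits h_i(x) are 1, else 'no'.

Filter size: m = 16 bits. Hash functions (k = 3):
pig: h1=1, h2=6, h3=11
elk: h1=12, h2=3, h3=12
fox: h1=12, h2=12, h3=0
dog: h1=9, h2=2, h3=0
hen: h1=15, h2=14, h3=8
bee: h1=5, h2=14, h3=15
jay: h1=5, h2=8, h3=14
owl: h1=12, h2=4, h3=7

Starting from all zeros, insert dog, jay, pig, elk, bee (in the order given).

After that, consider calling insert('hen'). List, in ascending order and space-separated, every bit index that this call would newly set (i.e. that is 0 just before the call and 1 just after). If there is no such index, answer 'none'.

Start: bits=0000000000000000
After insert 'dog': sets bits 0 2 9 -> bits=1010000001000000
After insert 'jay': sets bits 5 8 14 -> bits=1010010011000010
After insert 'pig': sets bits 1 6 11 -> bits=1110011011010010
After insert 'elk': sets bits 3 12 -> bits=1111011011011010
After insert 'bee': sets bits 5 14 15 -> bits=1111011011011011
insert 'hen' would touch bits 8 14 15; currently bit8=1, bit14=1, bit15=1
Bits that are 0 among those (would change 0->1): none

Answer: none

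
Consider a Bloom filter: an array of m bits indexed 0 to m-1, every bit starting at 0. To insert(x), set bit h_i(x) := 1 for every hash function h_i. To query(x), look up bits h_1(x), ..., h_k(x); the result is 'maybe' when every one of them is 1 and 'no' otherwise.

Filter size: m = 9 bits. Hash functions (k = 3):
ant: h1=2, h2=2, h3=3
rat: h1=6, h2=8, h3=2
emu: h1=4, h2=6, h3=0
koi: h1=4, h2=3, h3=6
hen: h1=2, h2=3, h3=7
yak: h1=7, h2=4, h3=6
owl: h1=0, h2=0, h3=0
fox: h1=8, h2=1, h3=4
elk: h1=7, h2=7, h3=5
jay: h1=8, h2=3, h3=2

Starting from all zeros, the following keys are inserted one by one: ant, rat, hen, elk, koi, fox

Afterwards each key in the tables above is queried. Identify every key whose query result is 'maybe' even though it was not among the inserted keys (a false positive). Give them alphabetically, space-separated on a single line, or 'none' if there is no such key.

Start: bits=000000000
After insert 'ant': sets bits 2 3 -> bits=001100000
After insert 'rat': sets bits 2 6 8 -> bits=001100101
After insert 'hen': sets bits 2 3 7 -> bits=001100111
After insert 'elk': sets bits 5 7 -> bits=001101111
After insert 'koi': sets bits 3 4 6 -> bits=001111111
After insert 'fox': sets bits 1 4 8 -> bits=011111111
Not inserted: emu jay owl yak — query each against bits=011111111:
query emu: checks bit0=0, bit4=1, bit6=1 (has a 0) -> no => not a false positive
query jay: checks bit2=1, bit3=1, bit8=1 (all 1) -> maybe => FALSE POSITIVE
query owl: checks bit0=0 (has a 0) -> no => not a false positive
query yak: checks bit4=1, bit6=1, bit7=1 (all 1) -> maybe => FALSE POSITIVE
False positives (alphabetical): jay yak

Answer: jay yak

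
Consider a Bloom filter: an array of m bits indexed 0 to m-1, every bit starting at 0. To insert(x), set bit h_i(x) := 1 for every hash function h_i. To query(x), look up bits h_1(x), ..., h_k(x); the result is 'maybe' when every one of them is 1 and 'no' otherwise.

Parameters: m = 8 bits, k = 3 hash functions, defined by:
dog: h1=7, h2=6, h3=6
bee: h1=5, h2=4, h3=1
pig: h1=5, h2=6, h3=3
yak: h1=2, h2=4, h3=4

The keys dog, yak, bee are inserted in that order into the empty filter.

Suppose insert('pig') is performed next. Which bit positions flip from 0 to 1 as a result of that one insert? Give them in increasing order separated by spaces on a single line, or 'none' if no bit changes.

Start: bits=00000000
After insert 'dog': sets bits 6 7 -> bits=00000011
After insert 'yak': sets bits 2 4 -> bits=00101011
After insert 'bee': sets bits 1 4 5 -> bits=01101111
insert 'pig' would touch bits 3 5 6; currently bit3=0, bit5=1, bit6=1
Bits that are 0 among those (would change 0->1): 3

Answer: 3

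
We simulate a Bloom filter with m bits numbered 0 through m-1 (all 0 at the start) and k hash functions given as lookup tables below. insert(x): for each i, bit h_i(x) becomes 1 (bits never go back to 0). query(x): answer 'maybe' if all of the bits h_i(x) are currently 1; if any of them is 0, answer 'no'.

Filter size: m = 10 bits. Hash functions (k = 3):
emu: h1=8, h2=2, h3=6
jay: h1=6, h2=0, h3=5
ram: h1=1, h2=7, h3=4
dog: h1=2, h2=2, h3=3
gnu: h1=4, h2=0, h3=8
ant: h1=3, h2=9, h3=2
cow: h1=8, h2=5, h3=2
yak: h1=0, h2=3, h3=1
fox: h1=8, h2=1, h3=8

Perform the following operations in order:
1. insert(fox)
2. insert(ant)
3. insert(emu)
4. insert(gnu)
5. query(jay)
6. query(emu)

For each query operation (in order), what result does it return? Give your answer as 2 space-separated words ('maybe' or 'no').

Answer: no maybe

Derivation:
Start: bits=0000000000
Op 1: insert fox -> sets bits 1 8 -> bits=0100000010
Op 2: insert ant -> sets bits 2 3 9 -> bits=0111000011
Op 3: insert emu -> sets bits 2 6 8 -> bits=0111001011
Op 4: insert gnu -> sets bits 0 4 8 -> bits=1111101011
Op 5: query jay -> checks bit0=1, bit5=0, bit6=1 (has a 0) -> no
Op 6: query emu -> checks bit2=1, bit6=1, bit8=1 (all 1) -> maybe
Query results in order: no maybe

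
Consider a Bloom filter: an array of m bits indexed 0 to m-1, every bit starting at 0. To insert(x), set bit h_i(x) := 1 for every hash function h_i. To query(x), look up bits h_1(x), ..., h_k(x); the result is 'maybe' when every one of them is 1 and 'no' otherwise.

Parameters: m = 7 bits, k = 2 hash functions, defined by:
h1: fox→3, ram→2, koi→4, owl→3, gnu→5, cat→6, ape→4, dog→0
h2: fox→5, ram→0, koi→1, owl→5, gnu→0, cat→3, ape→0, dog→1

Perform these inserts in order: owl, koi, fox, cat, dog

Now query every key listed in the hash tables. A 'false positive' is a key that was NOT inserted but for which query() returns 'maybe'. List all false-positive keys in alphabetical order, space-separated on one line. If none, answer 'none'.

Answer: ape gnu

Derivation:
Start: bits=0000000
After insert 'owl': sets bits 3 5 -> bits=0001010
After insert 'koi': sets bits 1 4 -> bits=0101110
After insert 'fox': sets bits 3 5 -> bits=0101110
After insert 'cat': sets bits 3 6 -> bits=0101111
After insert 'dog': sets bits 0 1 -> bits=1101111
Not inserted: ape gnu ram — query each against bits=1101111:
query ape: checks bit0=1, bit4=1 (all 1) -> maybe => FALSE POSITIVE
query gnu: checks bit0=1, bit5=1 (all 1) -> maybe => FALSE POSITIVE
query ram: checks bit0=1, bit2=0 (has a 0) -> no => not a false positive
False positives (alphabetical): ape gnu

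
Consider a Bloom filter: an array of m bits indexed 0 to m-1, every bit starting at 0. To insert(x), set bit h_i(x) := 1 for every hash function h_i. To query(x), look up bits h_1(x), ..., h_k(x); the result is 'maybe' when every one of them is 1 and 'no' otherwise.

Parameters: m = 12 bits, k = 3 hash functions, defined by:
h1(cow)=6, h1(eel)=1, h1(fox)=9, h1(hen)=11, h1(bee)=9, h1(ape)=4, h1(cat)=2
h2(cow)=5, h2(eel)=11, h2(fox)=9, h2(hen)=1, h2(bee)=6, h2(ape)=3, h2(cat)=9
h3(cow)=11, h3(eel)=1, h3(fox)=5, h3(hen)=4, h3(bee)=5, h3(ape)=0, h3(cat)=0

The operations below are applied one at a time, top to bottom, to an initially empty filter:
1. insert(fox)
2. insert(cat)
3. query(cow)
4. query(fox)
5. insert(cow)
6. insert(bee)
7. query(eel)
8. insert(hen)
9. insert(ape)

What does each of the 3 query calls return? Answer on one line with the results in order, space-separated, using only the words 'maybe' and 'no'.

Start: bits=000000000000
Op 1: insert fox -> sets bits 5 9 -> bits=000001000100
Op 2: insert cat -> sets bits 0 2 9 -> bits=101001000100
Op 3: query cow -> checks bit5=1, bit6=0, bit11=0 (has a 0) -> no
Op 4: query fox -> checks bit5=1, bit9=1 (all 1) -> maybe
Op 5: insert cow -> sets bits 5 6 11 -> bits=101001100101
Op 6: insert bee -> sets bits 5 6 9 -> bits=101001100101
Op 7: query eel -> checks bit1=0, bit11=1 (has a 0) -> no
Op 8: insert hen -> sets bits 1 4 11 -> bits=111011100101
Op 9: insert ape -> sets bits 0 3 4 -> bits=111111100101
Query results in order: no maybe no

Answer: no maybe no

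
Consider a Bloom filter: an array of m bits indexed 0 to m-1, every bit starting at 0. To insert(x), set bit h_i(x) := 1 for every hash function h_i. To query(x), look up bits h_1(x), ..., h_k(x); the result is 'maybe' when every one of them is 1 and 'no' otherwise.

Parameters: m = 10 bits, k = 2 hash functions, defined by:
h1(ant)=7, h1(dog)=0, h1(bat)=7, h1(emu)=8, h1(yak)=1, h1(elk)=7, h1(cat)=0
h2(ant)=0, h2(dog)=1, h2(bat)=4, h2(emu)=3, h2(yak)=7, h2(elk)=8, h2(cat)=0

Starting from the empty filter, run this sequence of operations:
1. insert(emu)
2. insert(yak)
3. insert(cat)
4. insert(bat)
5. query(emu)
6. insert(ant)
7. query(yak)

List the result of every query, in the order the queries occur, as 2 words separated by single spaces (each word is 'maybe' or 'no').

Start: bits=0000000000
Op 1: insert emu -> sets bits 3 8 -> bits=0001000010
Op 2: insert yak -> sets bits 1 7 -> bits=0101000110
Op 3: insert cat -> sets bits 0 -> bits=1101000110
Op 4: insert bat -> sets bits 4 7 -> bits=1101100110
Op 5: query emu -> checks bit3=1, bit8=1 (all 1) -> maybe
Op 6: insert ant -> sets bits 0 7 -> bits=1101100110
Op 7: query yak -> checks bit1=1, bit7=1 (all 1) -> maybe
Query results in order: maybe maybe

Answer: maybe maybe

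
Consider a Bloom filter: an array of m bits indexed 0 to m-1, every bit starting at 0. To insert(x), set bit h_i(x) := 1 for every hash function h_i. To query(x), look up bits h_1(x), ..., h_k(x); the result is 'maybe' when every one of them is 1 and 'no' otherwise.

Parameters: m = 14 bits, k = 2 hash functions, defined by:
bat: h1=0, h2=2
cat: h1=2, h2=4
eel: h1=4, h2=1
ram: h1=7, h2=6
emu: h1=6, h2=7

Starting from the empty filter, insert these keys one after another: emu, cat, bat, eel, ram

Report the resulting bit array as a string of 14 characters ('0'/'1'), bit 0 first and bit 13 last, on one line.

Start: bits=00000000000000
After insert 'emu': sets bits 6 7 -> bits=00000011000000
After insert 'cat': sets bits 2 4 -> bits=00101011000000
After insert 'bat': sets bits 0 2 -> bits=10101011000000
After insert 'eel': sets bits 1 4 -> bits=11101011000000
After insert 'ram': sets bits 6 7 -> bits=11101011000000

Answer: 11101011000000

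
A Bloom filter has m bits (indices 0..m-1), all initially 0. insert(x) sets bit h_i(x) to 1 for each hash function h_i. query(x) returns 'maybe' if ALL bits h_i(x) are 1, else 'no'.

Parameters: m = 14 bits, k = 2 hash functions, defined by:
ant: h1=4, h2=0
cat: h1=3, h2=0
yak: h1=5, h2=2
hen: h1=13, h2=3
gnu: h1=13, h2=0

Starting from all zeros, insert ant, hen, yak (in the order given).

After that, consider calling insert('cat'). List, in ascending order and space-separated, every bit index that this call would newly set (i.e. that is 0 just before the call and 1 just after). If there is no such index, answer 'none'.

Answer: none

Derivation:
Start: bits=00000000000000
After insert 'ant': sets bits 0 4 -> bits=10001000000000
After insert 'hen': sets bits 3 13 -> bits=10011000000001
After insert 'yak': sets bits 2 5 -> bits=10111100000001
insert 'cat' would touch bits 0 3; currently bit0=1, bit3=1
Bits that are 0 among those (would change 0->1): none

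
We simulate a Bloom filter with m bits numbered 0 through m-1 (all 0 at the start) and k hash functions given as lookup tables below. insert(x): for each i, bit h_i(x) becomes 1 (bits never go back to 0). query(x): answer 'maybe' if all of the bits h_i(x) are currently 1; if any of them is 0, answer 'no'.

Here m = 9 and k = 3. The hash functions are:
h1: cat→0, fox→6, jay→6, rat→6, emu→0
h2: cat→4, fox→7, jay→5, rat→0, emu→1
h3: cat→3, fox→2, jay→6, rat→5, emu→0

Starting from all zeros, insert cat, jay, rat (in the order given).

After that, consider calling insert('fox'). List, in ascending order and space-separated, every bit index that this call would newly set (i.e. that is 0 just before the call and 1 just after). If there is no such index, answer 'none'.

Start: bits=000000000
After insert 'cat': sets bits 0 3 4 -> bits=100110000
After insert 'jay': sets bits 5 6 -> bits=100111100
After insert 'rat': sets bits 0 5 6 -> bits=100111100
insert 'fox' would touch bits 2 6 7; currently bit2=0, bit6=1, bit7=0
Bits that are 0 among those (would change 0->1): 2 7

Answer: 2 7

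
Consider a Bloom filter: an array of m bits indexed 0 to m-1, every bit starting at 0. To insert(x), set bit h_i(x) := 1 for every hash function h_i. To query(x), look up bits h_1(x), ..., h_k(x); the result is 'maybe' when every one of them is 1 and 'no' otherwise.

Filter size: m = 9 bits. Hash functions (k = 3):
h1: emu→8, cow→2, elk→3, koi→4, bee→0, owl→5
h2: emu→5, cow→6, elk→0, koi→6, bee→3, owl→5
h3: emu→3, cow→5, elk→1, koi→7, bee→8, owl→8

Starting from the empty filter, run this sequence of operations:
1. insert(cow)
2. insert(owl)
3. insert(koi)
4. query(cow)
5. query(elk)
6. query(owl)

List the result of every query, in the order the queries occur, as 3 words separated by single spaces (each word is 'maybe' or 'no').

Start: bits=000000000
Op 1: insert cow -> sets bits 2 5 6 -> bits=001001100
Op 2: insert owl -> sets bits 5 8 -> bits=001001101
Op 3: insert koi -> sets bits 4 6 7 -> bits=001011111
Op 4: query cow -> checks bit2=1, bit5=1, bit6=1 (all 1) -> maybe
Op 5: query elk -> checks bit0=0, bit1=0, bit3=0 (has a 0) -> no
Op 6: query owl -> checks bit5=1, bit8=1 (all 1) -> maybe
Query results in order: maybe no maybe

Answer: maybe no maybe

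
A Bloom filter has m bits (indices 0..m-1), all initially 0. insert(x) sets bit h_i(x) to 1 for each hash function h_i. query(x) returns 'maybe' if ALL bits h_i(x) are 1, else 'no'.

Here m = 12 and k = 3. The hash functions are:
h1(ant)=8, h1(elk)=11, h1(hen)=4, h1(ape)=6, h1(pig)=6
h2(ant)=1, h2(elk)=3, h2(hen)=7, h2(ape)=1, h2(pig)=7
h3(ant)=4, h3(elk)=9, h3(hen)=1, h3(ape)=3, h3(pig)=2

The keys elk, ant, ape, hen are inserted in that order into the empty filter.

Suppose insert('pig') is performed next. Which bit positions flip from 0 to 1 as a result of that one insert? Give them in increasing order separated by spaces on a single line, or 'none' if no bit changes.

Answer: 2

Derivation:
Start: bits=000000000000
After insert 'elk': sets bits 3 9 11 -> bits=000100000101
After insert 'ant': sets bits 1 4 8 -> bits=010110001101
After insert 'ape': sets bits 1 3 6 -> bits=010110101101
After insert 'hen': sets bits 1 4 7 -> bits=010110111101
insert 'pig' would touch bits 2 6 7; currently bit2=0, bit6=1, bit7=1
Bits that are 0 among those (would change 0->1): 2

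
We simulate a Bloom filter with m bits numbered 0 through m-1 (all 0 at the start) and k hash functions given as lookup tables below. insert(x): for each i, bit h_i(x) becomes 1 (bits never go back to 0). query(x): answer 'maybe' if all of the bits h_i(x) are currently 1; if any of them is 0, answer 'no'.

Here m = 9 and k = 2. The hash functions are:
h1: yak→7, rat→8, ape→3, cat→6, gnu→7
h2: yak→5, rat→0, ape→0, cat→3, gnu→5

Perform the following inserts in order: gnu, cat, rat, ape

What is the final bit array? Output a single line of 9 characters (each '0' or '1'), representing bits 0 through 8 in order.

Answer: 100101111

Derivation:
Start: bits=000000000
After insert 'gnu': sets bits 5 7 -> bits=000001010
After insert 'cat': sets bits 3 6 -> bits=000101110
After insert 'rat': sets bits 0 8 -> bits=100101111
After insert 'ape': sets bits 0 3 -> bits=100101111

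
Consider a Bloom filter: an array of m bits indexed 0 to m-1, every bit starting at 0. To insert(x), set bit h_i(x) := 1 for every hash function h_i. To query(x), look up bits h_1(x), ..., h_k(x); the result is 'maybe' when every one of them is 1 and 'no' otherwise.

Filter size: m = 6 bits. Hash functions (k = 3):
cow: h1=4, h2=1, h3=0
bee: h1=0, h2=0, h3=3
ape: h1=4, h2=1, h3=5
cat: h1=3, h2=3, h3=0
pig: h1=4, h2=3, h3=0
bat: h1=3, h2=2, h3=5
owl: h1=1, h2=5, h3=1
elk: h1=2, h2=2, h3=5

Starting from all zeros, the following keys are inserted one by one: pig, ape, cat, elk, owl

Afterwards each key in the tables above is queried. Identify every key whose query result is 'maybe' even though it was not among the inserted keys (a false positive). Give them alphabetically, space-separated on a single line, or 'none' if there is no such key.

Answer: bat bee cow

Derivation:
Start: bits=000000
After insert 'pig': sets bits 0 3 4 -> bits=100110
After insert 'ape': sets bits 1 4 5 -> bits=110111
After insert 'cat': sets bits 0 3 -> bits=110111
After insert 'elk': sets bits 2 5 -> bits=111111
After insert 'owl': sets bits 1 5 -> bits=111111
Not inserted: bat bee cow — query each against bits=111111:
query bat: checks bit2=1, bit3=1, bit5=1 (all 1) -> maybe => FALSE POSITIVE
query bee: checks bit0=1, bit3=1 (all 1) -> maybe => FALSE POSITIVE
query cow: checks bit0=1, bit1=1, bit4=1 (all 1) -> maybe => FALSE POSITIVE
False positives (alphabetical): bat bee cow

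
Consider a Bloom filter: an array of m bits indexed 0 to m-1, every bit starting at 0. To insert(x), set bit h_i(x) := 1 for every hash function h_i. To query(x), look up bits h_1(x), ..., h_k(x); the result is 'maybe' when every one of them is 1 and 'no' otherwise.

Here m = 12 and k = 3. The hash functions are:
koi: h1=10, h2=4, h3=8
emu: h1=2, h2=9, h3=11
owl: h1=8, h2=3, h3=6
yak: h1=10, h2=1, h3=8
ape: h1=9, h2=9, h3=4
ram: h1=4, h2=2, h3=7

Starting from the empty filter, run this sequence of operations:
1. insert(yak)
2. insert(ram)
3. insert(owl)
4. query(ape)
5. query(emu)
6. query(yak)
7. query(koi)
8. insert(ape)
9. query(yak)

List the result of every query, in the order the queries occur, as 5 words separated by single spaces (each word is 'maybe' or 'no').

Answer: no no maybe maybe maybe

Derivation:
Start: bits=000000000000
Op 1: insert yak -> sets bits 1 8 10 -> bits=010000001010
Op 2: insert ram -> sets bits 2 4 7 -> bits=011010011010
Op 3: insert owl -> sets bits 3 6 8 -> bits=011110111010
Op 4: query ape -> checks bit4=1, bit9=0 (has a 0) -> no
Op 5: query emu -> checks bit2=1, bit9=0, bit11=0 (has a 0) -> no
Op 6: query yak -> checks bit1=1, bit8=1, bit10=1 (all 1) -> maybe
Op 7: query koi -> checks bit4=1, bit8=1, bit10=1 (all 1) -> maybe
Op 8: insert ape -> sets bits 4 9 -> bits=011110111110
Op 9: query yak -> checks bit1=1, bit8=1, bit10=1 (all 1) -> maybe
Query results in order: no no maybe maybe maybe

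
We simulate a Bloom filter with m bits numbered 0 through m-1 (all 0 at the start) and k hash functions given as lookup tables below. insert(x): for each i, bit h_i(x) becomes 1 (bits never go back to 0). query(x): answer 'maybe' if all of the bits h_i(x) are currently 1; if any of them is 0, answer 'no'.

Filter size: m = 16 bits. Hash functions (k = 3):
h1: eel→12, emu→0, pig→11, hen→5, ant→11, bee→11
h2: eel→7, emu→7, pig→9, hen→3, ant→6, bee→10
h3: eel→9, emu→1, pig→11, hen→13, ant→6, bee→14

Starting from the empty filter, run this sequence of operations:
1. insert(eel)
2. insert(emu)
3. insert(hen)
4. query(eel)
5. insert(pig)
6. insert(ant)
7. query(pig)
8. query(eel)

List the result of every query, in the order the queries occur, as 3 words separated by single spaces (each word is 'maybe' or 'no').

Answer: maybe maybe maybe

Derivation:
Start: bits=0000000000000000
Op 1: insert eel -> sets bits 7 9 12 -> bits=0000000101001000
Op 2: insert emu -> sets bits 0 1 7 -> bits=1100000101001000
Op 3: insert hen -> sets bits 3 5 13 -> bits=1101010101001100
Op 4: query eel -> checks bit7=1, bit9=1, bit12=1 (all 1) -> maybe
Op 5: insert pig -> sets bits 9 11 -> bits=1101010101011100
Op 6: insert ant -> sets bits 6 11 -> bits=1101011101011100
Op 7: query pig -> checks bit9=1, bit11=1 (all 1) -> maybe
Op 8: query eel -> checks bit7=1, bit9=1, bit12=1 (all 1) -> maybe
Query results in order: maybe maybe maybe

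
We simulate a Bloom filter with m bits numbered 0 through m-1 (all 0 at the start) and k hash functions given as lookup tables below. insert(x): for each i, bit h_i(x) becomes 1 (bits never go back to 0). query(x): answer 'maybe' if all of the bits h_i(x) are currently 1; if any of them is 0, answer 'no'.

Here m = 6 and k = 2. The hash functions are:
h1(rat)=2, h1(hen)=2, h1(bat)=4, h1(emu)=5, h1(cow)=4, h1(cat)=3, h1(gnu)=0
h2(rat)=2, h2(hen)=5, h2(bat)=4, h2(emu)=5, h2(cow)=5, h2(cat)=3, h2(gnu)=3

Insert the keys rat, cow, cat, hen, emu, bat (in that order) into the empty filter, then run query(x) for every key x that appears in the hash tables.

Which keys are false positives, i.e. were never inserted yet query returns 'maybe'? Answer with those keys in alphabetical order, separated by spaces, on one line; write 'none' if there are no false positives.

Start: bits=000000
After insert 'rat': sets bits 2 -> bits=001000
After insert 'cow': sets bits 4 5 -> bits=001011
After insert 'cat': sets bits 3 -> bits=001111
After insert 'hen': sets bits 2 5 -> bits=001111
After insert 'emu': sets bits 5 -> bits=001111
After insert 'bat': sets bits 4 -> bits=001111
Not inserted: gnu — query each against bits=001111:
query gnu: checks bit0=0, bit3=1 (has a 0) -> no => not a false positive
False positives (alphabetical): none

Answer: none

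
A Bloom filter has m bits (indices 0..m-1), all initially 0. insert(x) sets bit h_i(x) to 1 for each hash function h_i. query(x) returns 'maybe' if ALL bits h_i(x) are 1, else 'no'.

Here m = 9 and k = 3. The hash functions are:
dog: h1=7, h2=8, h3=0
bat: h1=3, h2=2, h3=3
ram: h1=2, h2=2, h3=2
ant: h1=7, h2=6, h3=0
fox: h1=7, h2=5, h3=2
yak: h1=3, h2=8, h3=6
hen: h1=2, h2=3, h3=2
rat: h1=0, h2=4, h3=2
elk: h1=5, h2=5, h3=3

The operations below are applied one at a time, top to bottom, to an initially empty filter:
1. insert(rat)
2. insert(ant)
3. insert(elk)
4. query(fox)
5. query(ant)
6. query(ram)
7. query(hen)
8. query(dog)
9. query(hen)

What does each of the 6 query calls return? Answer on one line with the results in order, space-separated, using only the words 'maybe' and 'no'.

Answer: maybe maybe maybe maybe no maybe

Derivation:
Start: bits=000000000
Op 1: insert rat -> sets bits 0 2 4 -> bits=101010000
Op 2: insert ant -> sets bits 0 6 7 -> bits=101010110
Op 3: insert elk -> sets bits 3 5 -> bits=101111110
Op 4: query fox -> checks bit2=1, bit5=1, bit7=1 (all 1) -> maybe
Op 5: query ant -> checks bit0=1, bit6=1, bit7=1 (all 1) -> maybe
Op 6: query ram -> checks bit2=1 (all 1) -> maybe
Op 7: query hen -> checks bit2=1, bit3=1 (all 1) -> maybe
Op 8: query dog -> checks bit0=1, bit7=1, bit8=0 (has a 0) -> no
Op 9: query hen -> checks bit2=1, bit3=1 (all 1) -> maybe
Query results in order: maybe maybe maybe maybe no maybe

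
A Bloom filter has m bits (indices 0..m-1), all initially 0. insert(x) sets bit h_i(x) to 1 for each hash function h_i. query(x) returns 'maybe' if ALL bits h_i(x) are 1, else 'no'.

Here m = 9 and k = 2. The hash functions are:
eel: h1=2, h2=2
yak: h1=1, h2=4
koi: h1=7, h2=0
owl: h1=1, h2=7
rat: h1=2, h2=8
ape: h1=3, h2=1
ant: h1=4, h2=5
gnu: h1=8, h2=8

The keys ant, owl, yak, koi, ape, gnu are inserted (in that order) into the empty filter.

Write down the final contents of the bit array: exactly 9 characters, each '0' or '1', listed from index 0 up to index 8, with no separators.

Answer: 110111011

Derivation:
Start: bits=000000000
After insert 'ant': sets bits 4 5 -> bits=000011000
After insert 'owl': sets bits 1 7 -> bits=010011010
After insert 'yak': sets bits 1 4 -> bits=010011010
After insert 'koi': sets bits 0 7 -> bits=110011010
After insert 'ape': sets bits 1 3 -> bits=110111010
After insert 'gnu': sets bits 8 -> bits=110111011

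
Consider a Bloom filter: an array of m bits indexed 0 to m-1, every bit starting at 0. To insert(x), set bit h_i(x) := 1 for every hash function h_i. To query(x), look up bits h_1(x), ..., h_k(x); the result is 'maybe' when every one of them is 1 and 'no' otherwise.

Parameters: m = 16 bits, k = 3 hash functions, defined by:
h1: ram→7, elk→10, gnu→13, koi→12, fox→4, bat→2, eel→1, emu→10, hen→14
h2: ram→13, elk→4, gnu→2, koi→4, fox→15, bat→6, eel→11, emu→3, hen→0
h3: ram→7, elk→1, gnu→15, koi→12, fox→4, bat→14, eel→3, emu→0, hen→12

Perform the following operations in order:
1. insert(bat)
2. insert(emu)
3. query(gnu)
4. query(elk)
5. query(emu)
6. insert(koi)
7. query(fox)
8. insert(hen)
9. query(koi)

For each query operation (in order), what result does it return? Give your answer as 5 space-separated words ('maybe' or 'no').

Answer: no no maybe no maybe

Derivation:
Start: bits=0000000000000000
Op 1: insert bat -> sets bits 2 6 14 -> bits=0010001000000010
Op 2: insert emu -> sets bits 0 3 10 -> bits=1011001000100010
Op 3: query gnu -> checks bit2=1, bit13=0, bit15=0 (has a 0) -> no
Op 4: query elk -> checks bit1=0, bit4=0, bit10=1 (has a 0) -> no
Op 5: query emu -> checks bit0=1, bit3=1, bit10=1 (all 1) -> maybe
Op 6: insert koi -> sets bits 4 12 -> bits=1011101000101010
Op 7: query fox -> checks bit4=1, bit15=0 (has a 0) -> no
Op 8: insert hen -> sets bits 0 12 14 -> bits=1011101000101010
Op 9: query koi -> checks bit4=1, bit12=1 (all 1) -> maybe
Query results in order: no no maybe no maybe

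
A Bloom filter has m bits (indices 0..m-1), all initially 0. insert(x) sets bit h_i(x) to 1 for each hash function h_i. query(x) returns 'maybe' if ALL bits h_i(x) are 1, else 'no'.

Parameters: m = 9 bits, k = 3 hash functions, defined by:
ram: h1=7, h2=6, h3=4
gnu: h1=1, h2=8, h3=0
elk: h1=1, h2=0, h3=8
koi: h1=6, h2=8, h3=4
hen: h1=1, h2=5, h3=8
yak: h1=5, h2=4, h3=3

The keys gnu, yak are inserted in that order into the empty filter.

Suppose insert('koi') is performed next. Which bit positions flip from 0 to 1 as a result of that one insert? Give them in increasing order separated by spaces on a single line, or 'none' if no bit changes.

Answer: 6

Derivation:
Start: bits=000000000
After insert 'gnu': sets bits 0 1 8 -> bits=110000001
After insert 'yak': sets bits 3 4 5 -> bits=110111001
insert 'koi' would touch bits 4 6 8; currently bit4=1, bit6=0, bit8=1
Bits that are 0 among those (would change 0->1): 6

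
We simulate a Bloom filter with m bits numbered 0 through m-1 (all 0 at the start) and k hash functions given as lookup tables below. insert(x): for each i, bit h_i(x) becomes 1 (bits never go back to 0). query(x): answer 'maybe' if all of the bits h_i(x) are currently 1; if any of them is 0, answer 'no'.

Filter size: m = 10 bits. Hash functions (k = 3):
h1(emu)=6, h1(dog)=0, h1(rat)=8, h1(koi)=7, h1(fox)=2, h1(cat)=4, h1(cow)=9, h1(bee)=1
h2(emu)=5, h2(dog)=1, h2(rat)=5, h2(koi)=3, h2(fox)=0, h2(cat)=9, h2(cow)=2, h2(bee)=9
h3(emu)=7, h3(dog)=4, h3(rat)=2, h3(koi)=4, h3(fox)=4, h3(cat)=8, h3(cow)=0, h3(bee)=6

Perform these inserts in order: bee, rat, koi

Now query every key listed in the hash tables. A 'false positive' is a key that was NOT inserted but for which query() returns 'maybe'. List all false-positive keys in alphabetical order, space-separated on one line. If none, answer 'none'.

Answer: cat emu

Derivation:
Start: bits=0000000000
After insert 'bee': sets bits 1 6 9 -> bits=0100001001
After insert 'rat': sets bits 2 5 8 -> bits=0110011011
After insert 'koi': sets bits 3 4 7 -> bits=0111111111
Not inserted: cat cow dog emu fox — query each against bits=0111111111:
query cat: checks bit4=1, bit8=1, bit9=1 (all 1) -> maybe => FALSE POSITIVE
query cow: checks bit0=0, bit2=1, bit9=1 (has a 0) -> no => not a false positive
query dog: checks bit0=0, bit1=1, bit4=1 (has a 0) -> no => not a false positive
query emu: checks bit5=1, bit6=1, bit7=1 (all 1) -> maybe => FALSE POSITIVE
query fox: checks bit0=0, bit2=1, bit4=1 (has a 0) -> no => not a false positive
False positives (alphabetical): cat emu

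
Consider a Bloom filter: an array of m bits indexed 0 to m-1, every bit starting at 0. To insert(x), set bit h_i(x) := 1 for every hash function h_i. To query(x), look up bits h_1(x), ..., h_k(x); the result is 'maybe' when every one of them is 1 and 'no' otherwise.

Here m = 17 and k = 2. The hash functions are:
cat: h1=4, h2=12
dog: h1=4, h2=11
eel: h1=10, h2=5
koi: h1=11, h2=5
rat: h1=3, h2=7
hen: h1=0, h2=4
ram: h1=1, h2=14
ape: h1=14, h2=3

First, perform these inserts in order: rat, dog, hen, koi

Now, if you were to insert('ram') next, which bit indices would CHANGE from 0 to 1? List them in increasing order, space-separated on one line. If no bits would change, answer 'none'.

Start: bits=00000000000000000
After insert 'rat': sets bits 3 7 -> bits=00010001000000000
After insert 'dog': sets bits 4 11 -> bits=00011001000100000
After insert 'hen': sets bits 0 4 -> bits=10011001000100000
After insert 'koi': sets bits 5 11 -> bits=10011101000100000
insert 'ram' would touch bits 1 14; currently bit1=0, bit14=0
Bits that are 0 among those (would change 0->1): 1 14

Answer: 1 14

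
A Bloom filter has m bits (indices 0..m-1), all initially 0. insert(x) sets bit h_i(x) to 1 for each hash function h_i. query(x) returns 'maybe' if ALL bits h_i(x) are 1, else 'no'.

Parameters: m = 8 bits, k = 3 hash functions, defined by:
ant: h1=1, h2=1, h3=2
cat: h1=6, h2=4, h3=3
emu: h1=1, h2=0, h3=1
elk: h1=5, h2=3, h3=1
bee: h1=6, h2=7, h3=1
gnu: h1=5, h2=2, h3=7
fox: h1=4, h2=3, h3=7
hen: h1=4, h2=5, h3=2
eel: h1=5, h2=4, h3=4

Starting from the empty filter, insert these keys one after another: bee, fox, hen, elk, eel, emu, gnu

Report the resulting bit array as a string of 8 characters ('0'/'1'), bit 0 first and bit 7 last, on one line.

Answer: 11111111

Derivation:
Start: bits=00000000
After insert 'bee': sets bits 1 6 7 -> bits=01000011
After insert 'fox': sets bits 3 4 7 -> bits=01011011
After insert 'hen': sets bits 2 4 5 -> bits=01111111
After insert 'elk': sets bits 1 3 5 -> bits=01111111
After insert 'eel': sets bits 4 5 -> bits=01111111
After insert 'emu': sets bits 0 1 -> bits=11111111
After insert 'gnu': sets bits 2 5 7 -> bits=11111111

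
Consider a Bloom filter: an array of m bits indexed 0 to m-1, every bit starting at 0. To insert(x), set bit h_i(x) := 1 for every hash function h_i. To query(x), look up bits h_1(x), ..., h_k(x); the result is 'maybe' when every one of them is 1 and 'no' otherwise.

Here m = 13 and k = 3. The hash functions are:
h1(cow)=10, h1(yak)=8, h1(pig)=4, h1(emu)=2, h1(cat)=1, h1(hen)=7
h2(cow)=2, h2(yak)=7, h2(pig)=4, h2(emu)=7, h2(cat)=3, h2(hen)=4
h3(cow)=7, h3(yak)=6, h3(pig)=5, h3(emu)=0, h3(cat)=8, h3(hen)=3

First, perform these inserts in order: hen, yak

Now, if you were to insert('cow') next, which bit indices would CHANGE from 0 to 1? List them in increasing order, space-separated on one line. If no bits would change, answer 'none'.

Answer: 2 10

Derivation:
Start: bits=0000000000000
After insert 'hen': sets bits 3 4 7 -> bits=0001100100000
After insert 'yak': sets bits 6 7 8 -> bits=0001101110000
insert 'cow' would touch bits 2 7 10; currently bit2=0, bit7=1, bit10=0
Bits that are 0 among those (would change 0->1): 2 10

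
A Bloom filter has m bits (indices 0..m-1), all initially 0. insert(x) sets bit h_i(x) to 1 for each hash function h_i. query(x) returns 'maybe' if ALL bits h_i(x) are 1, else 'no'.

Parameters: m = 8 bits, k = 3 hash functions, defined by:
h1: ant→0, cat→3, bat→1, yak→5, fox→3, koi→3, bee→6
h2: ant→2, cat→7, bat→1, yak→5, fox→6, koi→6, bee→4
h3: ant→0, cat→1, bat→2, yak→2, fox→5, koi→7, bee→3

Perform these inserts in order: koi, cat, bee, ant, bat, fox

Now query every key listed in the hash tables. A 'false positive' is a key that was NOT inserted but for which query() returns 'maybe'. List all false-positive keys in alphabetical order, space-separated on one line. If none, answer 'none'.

Start: bits=00000000
After insert 'koi': sets bits 3 6 7 -> bits=00010011
After insert 'cat': sets bits 1 3 7 -> bits=01010011
After insert 'bee': sets bits 3 4 6 -> bits=01011011
After insert 'ant': sets bits 0 2 -> bits=11111011
After insert 'bat': sets bits 1 2 -> bits=11111011
After insert 'fox': sets bits 3 5 6 -> bits=11111111
Not inserted: yak — query each against bits=11111111:
query yak: checks bit2=1, bit5=1 (all 1) -> maybe => FALSE POSITIVE
False positives (alphabetical): yak

Answer: yak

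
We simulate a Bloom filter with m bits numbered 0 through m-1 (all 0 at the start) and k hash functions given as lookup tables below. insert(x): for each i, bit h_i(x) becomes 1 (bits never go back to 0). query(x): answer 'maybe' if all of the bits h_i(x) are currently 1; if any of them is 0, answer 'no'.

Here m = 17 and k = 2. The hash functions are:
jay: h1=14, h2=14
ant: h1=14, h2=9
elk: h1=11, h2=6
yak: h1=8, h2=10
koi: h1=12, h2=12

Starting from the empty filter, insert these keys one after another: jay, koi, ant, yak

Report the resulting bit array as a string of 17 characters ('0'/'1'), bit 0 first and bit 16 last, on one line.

Answer: 00000000111010100

Derivation:
Start: bits=00000000000000000
After insert 'jay': sets bits 14 -> bits=00000000000000100
After insert 'koi': sets bits 12 -> bits=00000000000010100
After insert 'ant': sets bits 9 14 -> bits=00000000010010100
After insert 'yak': sets bits 8 10 -> bits=00000000111010100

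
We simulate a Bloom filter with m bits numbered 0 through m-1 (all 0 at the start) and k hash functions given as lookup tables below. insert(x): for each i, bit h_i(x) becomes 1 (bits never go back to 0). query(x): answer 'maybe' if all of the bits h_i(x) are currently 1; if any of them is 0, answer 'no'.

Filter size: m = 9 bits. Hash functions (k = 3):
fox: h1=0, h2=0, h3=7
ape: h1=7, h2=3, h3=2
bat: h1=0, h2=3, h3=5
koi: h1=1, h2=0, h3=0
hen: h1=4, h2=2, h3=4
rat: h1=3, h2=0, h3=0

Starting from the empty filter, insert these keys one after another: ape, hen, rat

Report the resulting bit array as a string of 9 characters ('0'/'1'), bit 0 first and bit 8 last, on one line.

Start: bits=000000000
After insert 'ape': sets bits 2 3 7 -> bits=001100010
After insert 'hen': sets bits 2 4 -> bits=001110010
After insert 'rat': sets bits 0 3 -> bits=101110010

Answer: 101110010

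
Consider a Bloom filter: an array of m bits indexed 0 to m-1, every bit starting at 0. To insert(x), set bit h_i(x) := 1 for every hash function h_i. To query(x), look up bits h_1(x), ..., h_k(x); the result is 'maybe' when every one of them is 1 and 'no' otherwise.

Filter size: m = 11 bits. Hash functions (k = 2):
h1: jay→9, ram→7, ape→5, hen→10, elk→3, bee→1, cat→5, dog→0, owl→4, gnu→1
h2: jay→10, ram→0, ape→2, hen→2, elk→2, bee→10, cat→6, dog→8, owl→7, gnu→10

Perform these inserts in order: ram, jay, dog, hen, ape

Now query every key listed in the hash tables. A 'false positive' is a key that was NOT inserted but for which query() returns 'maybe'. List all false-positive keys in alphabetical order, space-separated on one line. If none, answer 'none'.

Answer: none

Derivation:
Start: bits=00000000000
After insert 'ram': sets bits 0 7 -> bits=10000001000
After insert 'jay': sets bits 9 10 -> bits=10000001011
After insert 'dog': sets bits 0 8 -> bits=10000001111
After insert 'hen': sets bits 2 10 -> bits=10100001111
After insert 'ape': sets bits 2 5 -> bits=10100101111
Not inserted: bee cat elk gnu owl — query each against bits=10100101111:
query bee: checks bit1=0, bit10=1 (has a 0) -> no => not a false positive
query cat: checks bit5=1, bit6=0 (has a 0) -> no => not a false positive
query elk: checks bit2=1, bit3=0 (has a 0) -> no => not a false positive
query gnu: checks bit1=0, bit10=1 (has a 0) -> no => not a false positive
query owl: checks bit4=0, bit7=1 (has a 0) -> no => not a false positive
False positives (alphabetical): none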